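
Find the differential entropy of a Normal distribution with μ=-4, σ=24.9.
4.6338 nats

We have X ~ Normal(μ=-4, σ=24.9).

The differential entropy measures the uncertainty or information content of the distribution.

For a Normal distribution with μ=-4, σ=24.9:
h(X) = 4.6338 nats

(In bits, this would be 6.6852 bits.)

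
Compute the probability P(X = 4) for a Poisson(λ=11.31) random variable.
0.008352

We have X ~ Poisson(λ=11.31).

For a Poisson distribution, the PMF gives us the probability of each outcome.

Using the PMF formula:
P(X = 4) = 0.008352

Rounded to 4 decimal places: 0.0084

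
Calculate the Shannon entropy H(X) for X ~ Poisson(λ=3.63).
2.0348 nats

We have X ~ Poisson(λ=3.63).

The Shannon entropy measures the uncertainty or information content of the distribution.

For a Poisson distribution with λ=3.63:
H(X) = 2.0348 nats

(In bits, this would be 2.9356 bits.)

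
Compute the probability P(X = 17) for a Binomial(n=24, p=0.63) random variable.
0.127470

We have X ~ Binomial(n=24, p=0.63).

For a Binomial distribution, the PMF gives us the probability of each outcome.

Using the PMF formula:
P(X = 17) = 0.127470

Rounded to 4 decimal places: 0.1275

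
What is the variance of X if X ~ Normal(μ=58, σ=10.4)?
108.1600

We have X ~ Normal(μ=58, σ=10.4).

For a Normal distribution with μ=58, σ=10.4:
Var(X) = 108.1600

The variance measures the spread of the distribution around the mean.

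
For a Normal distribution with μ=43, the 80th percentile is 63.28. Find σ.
σ = 24.0964

For X ~ Normal(μ, σ), the p-th percentile satisfies x = μ + z_p × σ,
where z_p = Φ⁻¹(p) is the standard normal quantile.

Step 1: z_{0.8} = Φ⁻¹(0.8) = 0.8416

Step 2: Solve for σ:
63.28 = 43 + 0.8416 × σ
σ = (63.28 - 43) / 0.8416
σ = 20.28 / 0.8416
σ = 24.0964

Verification: μ + z × σ = 43 + 0.8416 × 24.0964 = 63.28 ✓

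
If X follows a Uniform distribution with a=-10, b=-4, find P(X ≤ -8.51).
0.248333

We have X ~ Uniform(a=-10, b=-4).

The CDF gives us P(X ≤ k).

Using the CDF:
P(X ≤ -8.51) = 0.248333

This means there's approximately a 24.8% chance that X is at most -8.51.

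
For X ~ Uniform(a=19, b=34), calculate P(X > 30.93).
0.204667

We have X ~ Uniform(a=19, b=34).

P(X > 30.93) = 1 - P(X ≤ 30.93)
                = 1 - F(30.93)
                = 1 - 0.795333
                = 0.204667

So there's approximately a 20.5% chance that X exceeds 30.93.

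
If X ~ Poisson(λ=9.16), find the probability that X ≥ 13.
0.136177

We have X ~ Poisson(λ=9.16).

For discrete distributions, P(X ≥ 13) = 1 - P(X ≤ 12).

P(X ≤ 12) = 0.863823
P(X ≥ 13) = 1 - 0.863823 = 0.136177

So there's approximately a 13.6% chance that X is at least 13.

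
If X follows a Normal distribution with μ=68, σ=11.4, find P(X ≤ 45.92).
0.026382

We have X ~ Normal(μ=68, σ=11.4).

The CDF gives us P(X ≤ k).

Using the CDF:
P(X ≤ 45.92) = 0.026382

This means there's approximately a 2.6% chance that X is at most 45.92.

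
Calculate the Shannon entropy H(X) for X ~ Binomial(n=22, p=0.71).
2.1704 nats

We have X ~ Binomial(n=22, p=0.71).

The Shannon entropy measures the uncertainty or information content of the distribution.

For a Binomial distribution with n=22, p=0.71:
H(X) = 2.1704 nats

(In bits, this would be 3.1312 bits.)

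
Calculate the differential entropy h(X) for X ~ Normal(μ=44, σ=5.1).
3.0482 nats

We have X ~ Normal(μ=44, σ=5.1).

The differential entropy measures the uncertainty or information content of the distribution.

For a Normal distribution with μ=44, σ=5.1:
h(X) = 3.0482 nats

(In bits, this would be 4.3976 bits.)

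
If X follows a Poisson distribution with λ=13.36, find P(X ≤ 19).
0.946719

We have X ~ Poisson(λ=13.36).

The CDF gives us P(X ≤ k).

Using the CDF:
P(X ≤ 19) = 0.946719

This means there's approximately a 94.7% chance that X is at most 19.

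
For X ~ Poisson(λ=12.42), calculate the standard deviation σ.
3.5242

We have X ~ Poisson(λ=12.42).

For a Poisson distribution with λ=12.42:
σ = √Var(X) = 3.5242

The standard deviation is the square root of the variance.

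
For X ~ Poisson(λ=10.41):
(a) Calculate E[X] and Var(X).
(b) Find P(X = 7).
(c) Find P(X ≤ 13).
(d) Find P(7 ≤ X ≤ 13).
(a) E[X] = 10.4100, Var(X) = 10.4100
(b) P(X = 7) = 0.079199
(c) P(X ≤ 13) = 0.832773
(d) P(7 ≤ X ≤ 13) = 0.726438

We have X ~ Poisson(λ=10.41).

(a) Moments:
E[X] = 10.4100
Var(X) = 10.4100
σ = √Var(X) = 3.2265

(b) Point probability using PMF:
P(X = 7) = 0.079199

(c) Cumulative probability using CDF:
P(X ≤ 13) = F(13) = 0.832773

(d) Range probability:
P(7 ≤ X ≤ 13) = P(X ≤ 13) - P(X ≤ 6)
                   = F(13) - F(6)
                   = 0.832773 - 0.106335
                   = 0.726438

This means approximately 72.6% of outcomes fall in the interval [7, 13].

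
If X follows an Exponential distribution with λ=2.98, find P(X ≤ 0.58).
0.822432

We have X ~ Exponential(λ=2.98).

The CDF gives us P(X ≤ k).

Using the CDF:
P(X ≤ 0.58) = 0.822432

This means there's approximately a 82.2% chance that X is at most 0.58.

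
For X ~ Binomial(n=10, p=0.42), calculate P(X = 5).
0.216166

We have X ~ Binomial(n=10, p=0.42).

For a Binomial distribution, the PMF gives us the probability of each outcome.

Using the PMF formula:
P(X = 5) = 0.216166

Rounded to 4 decimal places: 0.2162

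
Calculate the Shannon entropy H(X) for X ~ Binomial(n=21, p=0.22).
2.0508 nats

We have X ~ Binomial(n=21, p=0.22).

The Shannon entropy measures the uncertainty or information content of the distribution.

For a Binomial distribution with n=21, p=0.22:
H(X) = 2.0508 nats

(In bits, this would be 2.9587 bits.)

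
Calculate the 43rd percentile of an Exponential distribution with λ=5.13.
0.1096

We have X ~ Exponential(λ=5.13).

We want to find x such that P(X ≤ x) = 0.43.

This is the 43rd percentile, which means 43% of values fall below this point.

Using the inverse CDF (quantile function):
x = F⁻¹(0.43) = 0.1096

Verification: P(X ≤ 0.1096) = 0.43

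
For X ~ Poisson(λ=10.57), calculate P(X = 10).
0.123167

We have X ~ Poisson(λ=10.57).

For a Poisson distribution, the PMF gives us the probability of each outcome.

Using the PMF formula:
P(X = 10) = 0.123167

Rounded to 4 decimal places: 0.1232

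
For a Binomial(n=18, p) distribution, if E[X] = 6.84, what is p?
p = 0.38

For a Binomial(n, p) distribution:
E[X] = n × p

Given n = 18 and E[X] = 6.84:
6.84 = 18 × p
p = 6.84 / 18 = 0.38

Verification: Binomial(18, 0.38) has E[X] = 6.84 ✓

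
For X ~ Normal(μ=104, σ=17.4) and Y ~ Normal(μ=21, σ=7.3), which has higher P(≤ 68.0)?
Y has higher probability (P(Y ≤ 68.0) = 1.0000 > P(X ≤ 68.0) = 0.0193)

Compute P(≤ 68.0) for each distribution:

X ~ Normal(μ=104, σ=17.4):
P(X ≤ 68.0) = 0.0193

Y ~ Normal(μ=21, σ=7.3):
P(Y ≤ 68.0) = 1.0000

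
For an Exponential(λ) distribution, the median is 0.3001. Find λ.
λ = 2.3097

For X ~ Exponential(λ), the CDF is F(x) = 1 - e^(-λx).
The median m satisfies F(m) = 0.5:
1 - e^(-λm) = 0.5
e^(-λm) = 0.5
λm = ln(2)
m = ln(2) / λ

Given m = 0.3001:
λ = ln(2) / 0.3001 = 0.693147 / 0.3001 = 2.3097

Verification: ln(2) / 2.3097 = 0.3001 ✓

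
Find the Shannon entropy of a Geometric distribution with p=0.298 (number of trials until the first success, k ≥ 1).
2.0442 nats

We have X ~ Geometric(p=0.298) (number of trials until the first success, k ≥ 1).

The Shannon entropy measures the uncertainty or information content of the distribution.

For a Geometric distribution with p=0.298 (number of trials until the first success, k ≥ 1):
H(X) = 2.0442 nats

(In bits, this would be 2.9491 bits.)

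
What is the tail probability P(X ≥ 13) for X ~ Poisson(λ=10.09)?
0.217050

We have X ~ Poisson(λ=10.09).

For discrete distributions, P(X ≥ 13) = 1 - P(X ≤ 12).

P(X ≤ 12) = 0.782950
P(X ≥ 13) = 1 - 0.782950 = 0.217050

So there's approximately a 21.7% chance that X is at least 13.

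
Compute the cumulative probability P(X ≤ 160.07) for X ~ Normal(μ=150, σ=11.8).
0.803278

We have X ~ Normal(μ=150, σ=11.8).

The CDF gives us P(X ≤ k).

Using the CDF:
P(X ≤ 160.07) = 0.803278

This means there's approximately a 80.3% chance that X is at most 160.07.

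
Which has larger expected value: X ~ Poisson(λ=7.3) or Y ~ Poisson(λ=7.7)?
Y has larger mean (7.7000 > 7.3000)

Compute the expected value for each distribution:

X ~ Poisson(λ=7.3):
E[X] = 7.3000

Y ~ Poisson(λ=7.7):
E[Y] = 7.7000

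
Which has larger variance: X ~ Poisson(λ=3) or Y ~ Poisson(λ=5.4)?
Y has larger variance (5.4000 > 3.0000)

Compute the variance for each distribution:

X ~ Poisson(λ=3):
Var(X) = 3.0000

Y ~ Poisson(λ=5.4):
Var(Y) = 5.4000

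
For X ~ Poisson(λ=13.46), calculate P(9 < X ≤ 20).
0.828282

We have X ~ Poisson(λ=13.46).

To find P(9 < X ≤ 20), we use:
P(9 < X ≤ 20) = P(X ≤ 20) - P(X ≤ 9)
                 = F(20) - F(9)
                 = 0.965812 - 0.137530
                 = 0.828282

So there's approximately a 82.8% chance that X falls in this range.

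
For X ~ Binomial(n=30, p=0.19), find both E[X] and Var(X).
E[X] = 5.7000, Var(X) = 4.6170

We have X ~ Binomial(n=30, p=0.19).

For a Binomial distribution with n=30, p=0.19:

Expected value:
E[X] = 5.7000

Variance:
Var(X) = 4.6170

Standard deviation:
σ = √Var(X) = 2.1487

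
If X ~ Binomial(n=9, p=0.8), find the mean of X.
7.2000

We have X ~ Binomial(n=9, p=0.8).

For a Binomial distribution with n=9, p=0.8:
E[X] = 7.2000

This is the expected (average) value of X.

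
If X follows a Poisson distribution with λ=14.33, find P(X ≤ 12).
0.326768

We have X ~ Poisson(λ=14.33).

The CDF gives us P(X ≤ k).

Using the CDF:
P(X ≤ 12) = 0.326768

This means there's approximately a 32.7% chance that X is at most 12.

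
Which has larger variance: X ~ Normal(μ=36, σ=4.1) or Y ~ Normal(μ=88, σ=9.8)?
Y has larger variance (96.0400 > 16.8100)

Compute the variance for each distribution:

X ~ Normal(μ=36, σ=4.1):
Var(X) = 16.8100

Y ~ Normal(μ=88, σ=9.8):
Var(Y) = 96.0400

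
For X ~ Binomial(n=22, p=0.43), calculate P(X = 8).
0.142835

We have X ~ Binomial(n=22, p=0.43).

For a Binomial distribution, the PMF gives us the probability of each outcome.

Using the PMF formula:
P(X = 8) = 0.142835

Rounded to 4 decimal places: 0.1428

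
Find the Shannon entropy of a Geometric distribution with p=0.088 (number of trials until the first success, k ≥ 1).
3.3851 nats

We have X ~ Geometric(p=0.088) (number of trials until the first success, k ≥ 1).

The Shannon entropy measures the uncertainty or information content of the distribution.

For a Geometric distribution with p=0.088 (number of trials until the first success, k ≥ 1):
H(X) = 3.3851 nats

(In bits, this would be 4.8836 bits.)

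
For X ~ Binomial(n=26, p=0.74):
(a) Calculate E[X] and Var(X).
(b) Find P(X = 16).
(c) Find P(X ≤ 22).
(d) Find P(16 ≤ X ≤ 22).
(a) E[X] = 19.2400, Var(X) = 5.0024
(b) P(X = 16) = 0.060629
(c) P(X ≤ 22) = 0.935094
(d) P(16 ≤ X ≤ 22) = 0.883058

We have X ~ Binomial(n=26, p=0.74).

(a) Moments:
E[X] = 19.2400
Var(X) = 5.0024
σ = √Var(X) = 2.2366

(b) Point probability using PMF:
P(X = 16) = 0.060629

(c) Cumulative probability using CDF:
P(X ≤ 22) = F(22) = 0.935094

(d) Range probability:
P(16 ≤ X ≤ 22) = P(X ≤ 22) - P(X ≤ 15)
                   = F(22) - F(15)
                   = 0.935094 - 0.052036
                   = 0.883058

This means approximately 88.3% of outcomes fall in the interval [16, 22].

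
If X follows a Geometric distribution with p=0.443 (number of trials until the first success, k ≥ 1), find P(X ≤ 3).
0.827191

We have X ~ Geometric(p=0.443) (number of trials until the first success, k ≥ 1).

The CDF gives us P(X ≤ k).

Using the CDF:
P(X ≤ 3) = 0.827191

This means there's approximately a 82.7% chance that X is at most 3.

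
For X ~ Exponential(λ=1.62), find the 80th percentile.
0.9935

We have X ~ Exponential(λ=1.62).

We want to find x such that P(X ≤ x) = 0.8.

This is the 80th percentile, which means 80% of values fall below this point.

Using the inverse CDF (quantile function):
x = F⁻¹(0.8) = 0.9935

Verification: P(X ≤ 0.9935) = 0.8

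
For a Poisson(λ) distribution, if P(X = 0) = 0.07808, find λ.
λ = 2.5500

For a Poisson(λ) distribution, the PMF at 0 is:
P(X = 0) = λ^0 e^(-λ) / 0! = e^(-λ)

Given P(X = 0) = 0.07808:
e^(-λ) = 0.07808
-λ = ln(0.07808)
λ = -ln(0.07808) = 2.5500

Verification: e^(-2.5500) = 0.07808 ✓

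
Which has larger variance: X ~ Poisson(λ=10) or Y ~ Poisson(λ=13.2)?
Y has larger variance (13.2000 > 10.0000)

Compute the variance for each distribution:

X ~ Poisson(λ=10):
Var(X) = 10.0000

Y ~ Poisson(λ=13.2):
Var(Y) = 13.2000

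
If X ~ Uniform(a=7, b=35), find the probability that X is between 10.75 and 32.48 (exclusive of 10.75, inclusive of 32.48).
0.776071

We have X ~ Uniform(a=7, b=35).

To find P(10.75 < X ≤ 32.48), we use:
P(10.75 < X ≤ 32.48) = P(X ≤ 32.48) - P(X ≤ 10.75)
                 = F(32.48) - F(10.75)
                 = 0.910000 - 0.133929
                 = 0.776071

So there's approximately a 77.6% chance that X falls in this range.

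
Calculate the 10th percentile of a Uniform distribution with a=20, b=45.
22.5000

We have X ~ Uniform(a=20, b=45).

We want to find x such that P(X ≤ x) = 0.1.

This is the 10th percentile, which means 10% of values fall below this point.

Using the inverse CDF (quantile function):
x = F⁻¹(0.1) = 22.5000

Verification: P(X ≤ 22.5000) = 0.1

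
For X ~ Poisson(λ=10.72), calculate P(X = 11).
0.118946

We have X ~ Poisson(λ=10.72).

For a Poisson distribution, the PMF gives us the probability of each outcome.

Using the PMF formula:
P(X = 11) = 0.118946

Rounded to 4 decimal places: 0.1189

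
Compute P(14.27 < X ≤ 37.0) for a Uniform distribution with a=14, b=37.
0.988261

We have X ~ Uniform(a=14, b=37).

To find P(14.27 < X ≤ 37.0), we use:
P(14.27 < X ≤ 37.0) = P(X ≤ 37.0) - P(X ≤ 14.27)
                 = F(37.0) - F(14.27)
                 = 1.000000 - 0.011739
                 = 0.988261

So there's approximately a 98.8% chance that X falls in this range.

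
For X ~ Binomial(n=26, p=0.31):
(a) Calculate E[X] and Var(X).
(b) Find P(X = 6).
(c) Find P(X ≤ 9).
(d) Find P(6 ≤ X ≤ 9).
(a) E[X] = 8.0600, Var(X) = 5.5614
(b) P(X = 6) = 0.122268
(c) P(X ≤ 9) = 0.734537
(d) P(6 ≤ X ≤ 9) = 0.597166

We have X ~ Binomial(n=26, p=0.31).

(a) Moments:
E[X] = 8.0600
Var(X) = 5.5614
σ = √Var(X) = 2.3583

(b) Point probability using PMF:
P(X = 6) = 0.122268

(c) Cumulative probability using CDF:
P(X ≤ 9) = F(9) = 0.734537

(d) Range probability:
P(6 ≤ X ≤ 9) = P(X ≤ 9) - P(X ≤ 5)
                   = F(9) - F(5)
                   = 0.734537 - 0.137371
                   = 0.597166

This means approximately 59.7% of outcomes fall in the interval [6, 9].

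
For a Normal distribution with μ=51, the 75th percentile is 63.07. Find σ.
σ = 17.8950

For X ~ Normal(μ, σ), the p-th percentile satisfies x = μ + z_p × σ,
where z_p = Φ⁻¹(p) is the standard normal quantile.

Step 1: z_{0.75} = Φ⁻¹(0.75) = 0.6745

Step 2: Solve for σ:
63.07 = 51 + 0.6745 × σ
σ = (63.07 - 51) / 0.6745
σ = 12.07 / 0.6745
σ = 17.8950

Verification: μ + z × σ = 51 + 0.6745 × 17.8950 = 63.07 ✓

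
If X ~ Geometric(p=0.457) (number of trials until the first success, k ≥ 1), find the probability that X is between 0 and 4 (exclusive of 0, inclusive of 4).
0.913064

We have X ~ Geometric(p=0.457) (number of trials until the first success, k ≥ 1).

To find P(0 < X ≤ 4), we use:
P(0 < X ≤ 4) = P(X ≤ 4) - P(X ≤ 0)
                 = F(4) - F(0)
                 = 0.913064 - 0.000000
                 = 0.913064

So there's approximately a 91.3% chance that X falls in this range.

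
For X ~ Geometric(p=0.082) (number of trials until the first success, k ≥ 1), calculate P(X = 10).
0.037966

We have X ~ Geometric(p=0.082) (number of trials until the first success, k ≥ 1).

For a Geometric distribution, the PMF gives us the probability of each outcome.

Using the PMF formula:
P(X = 10) = 0.037966

Rounded to 4 decimal places: 0.0380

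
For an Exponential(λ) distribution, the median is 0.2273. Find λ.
λ = 3.0495

For X ~ Exponential(λ), the CDF is F(x) = 1 - e^(-λx).
The median m satisfies F(m) = 0.5:
1 - e^(-λm) = 0.5
e^(-λm) = 0.5
λm = ln(2)
m = ln(2) / λ

Given m = 0.2273:
λ = ln(2) / 0.2273 = 0.693147 / 0.2273 = 3.0495

Verification: ln(2) / 3.0495 = 0.2273 ✓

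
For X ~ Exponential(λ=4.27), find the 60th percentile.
0.2146

We have X ~ Exponential(λ=4.27).

We want to find x such that P(X ≤ x) = 0.6.

This is the 60th percentile, which means 60% of values fall below this point.

Using the inverse CDF (quantile function):
x = F⁻¹(0.6) = 0.2146

Verification: P(X ≤ 0.2146) = 0.6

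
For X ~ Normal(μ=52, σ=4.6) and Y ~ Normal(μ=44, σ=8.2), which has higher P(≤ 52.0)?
Y has higher probability (P(Y ≤ 52.0) = 0.8354 > P(X ≤ 52.0) = 0.5000)

Compute P(≤ 52.0) for each distribution:

X ~ Normal(μ=52, σ=4.6):
P(X ≤ 52.0) = 0.5000

Y ~ Normal(μ=44, σ=8.2):
P(Y ≤ 52.0) = 0.8354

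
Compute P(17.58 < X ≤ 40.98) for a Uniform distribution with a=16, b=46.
0.780000

We have X ~ Uniform(a=16, b=46).

To find P(17.58 < X ≤ 40.98), we use:
P(17.58 < X ≤ 40.98) = P(X ≤ 40.98) - P(X ≤ 17.58)
                 = F(40.98) - F(17.58)
                 = 0.832667 - 0.052667
                 = 0.780000

So there's approximately a 78.0% chance that X falls in this range.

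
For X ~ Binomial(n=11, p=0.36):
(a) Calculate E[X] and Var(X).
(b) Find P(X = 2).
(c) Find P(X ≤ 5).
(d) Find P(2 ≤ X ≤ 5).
(a) E[X] = 3.9600, Var(X) = 2.5344
(b) P(X = 2) = 0.128407
(c) P(X ≤ 5) = 0.833870
(d) P(2 ≤ X ≤ 5) = 0.780835

We have X ~ Binomial(n=11, p=0.36).

(a) Moments:
E[X] = 3.9600
Var(X) = 2.5344
σ = √Var(X) = 1.5920

(b) Point probability using PMF:
P(X = 2) = 0.128407

(c) Cumulative probability using CDF:
P(X ≤ 5) = F(5) = 0.833870

(d) Range probability:
P(2 ≤ X ≤ 5) = P(X ≤ 5) - P(X ≤ 1)
                   = F(5) - F(1)
                   = 0.833870 - 0.053034
                   = 0.780835

This means approximately 78.1% of outcomes fall in the interval [2, 5].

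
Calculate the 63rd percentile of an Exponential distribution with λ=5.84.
0.1702

We have X ~ Exponential(λ=5.84).

We want to find x such that P(X ≤ x) = 0.63.

This is the 63rd percentile, which means 63% of values fall below this point.

Using the inverse CDF (quantile function):
x = F⁻¹(0.63) = 0.1702

Verification: P(X ≤ 0.1702) = 0.63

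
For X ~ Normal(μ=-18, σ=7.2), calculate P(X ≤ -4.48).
0.969794

We have X ~ Normal(μ=-18, σ=7.2).

The CDF gives us P(X ≤ k).

Using the CDF:
P(X ≤ -4.48) = 0.969794

This means there's approximately a 97.0% chance that X is at most -4.48.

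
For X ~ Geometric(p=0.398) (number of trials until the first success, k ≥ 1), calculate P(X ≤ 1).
0.398000

We have X ~ Geometric(p=0.398) (number of trials until the first success, k ≥ 1).

The CDF gives us P(X ≤ k).

Using the CDF:
P(X ≤ 1) = 0.398000

This means there's approximately a 39.8% chance that X is at most 1.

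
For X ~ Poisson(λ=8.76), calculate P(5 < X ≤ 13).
0.806538

We have X ~ Poisson(λ=8.76).

To find P(5 < X ≤ 13), we use:
P(5 < X ≤ 13) = P(X ≤ 13) - P(X ≤ 5)
                 = F(13) - F(5)
                 = 0.937600 - 0.131061
                 = 0.806538

So there's approximately a 80.7% chance that X falls in this range.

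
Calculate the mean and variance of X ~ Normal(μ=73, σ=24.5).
E[X] = 73.0000, Var(X) = 600.2500

We have X ~ Normal(μ=73, σ=24.5).

For a Normal distribution with μ=73, σ=24.5:

Expected value:
E[X] = 73.0000

Variance:
Var(X) = 600.2500

Standard deviation:
σ = √Var(X) = 24.5000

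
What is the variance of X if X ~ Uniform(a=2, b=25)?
44.0833

We have X ~ Uniform(a=2, b=25).

For a Uniform distribution with a=2, b=25:
Var(X) = 44.0833

The variance measures the spread of the distribution around the mean.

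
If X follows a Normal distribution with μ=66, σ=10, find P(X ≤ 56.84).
0.179833

We have X ~ Normal(μ=66, σ=10).

The CDF gives us P(X ≤ k).

Using the CDF:
P(X ≤ 56.84) = 0.179833

This means there's approximately a 18.0% chance that X is at most 56.84.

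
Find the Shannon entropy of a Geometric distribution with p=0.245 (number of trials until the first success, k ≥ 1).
2.2726 nats

We have X ~ Geometric(p=0.245) (number of trials until the first success, k ≥ 1).

The Shannon entropy measures the uncertainty or information content of the distribution.

For a Geometric distribution with p=0.245 (number of trials until the first success, k ≥ 1):
H(X) = 2.2726 nats

(In bits, this would be 3.2786 bits.)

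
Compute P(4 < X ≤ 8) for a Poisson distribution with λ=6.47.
0.568079

We have X ~ Poisson(λ=6.47).

To find P(4 < X ≤ 8), we use:
P(4 < X ≤ 8) = P(X ≤ 8) - P(X ≤ 4)
                 = F(8) - F(4)
                 = 0.795125 - 0.227046
                 = 0.568079

So there's approximately a 56.8% chance that X falls in this range.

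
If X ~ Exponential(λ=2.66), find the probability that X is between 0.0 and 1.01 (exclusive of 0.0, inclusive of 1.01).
0.931888

We have X ~ Exponential(λ=2.66).

To find P(0.0 < X ≤ 1.01), we use:
P(0.0 < X ≤ 1.01) = P(X ≤ 1.01) - P(X ≤ 0.0)
                 = F(1.01) - F(0.0)
                 = 0.931888 - 0.000000
                 = 0.931888

So there's approximately a 93.2% chance that X falls in this range.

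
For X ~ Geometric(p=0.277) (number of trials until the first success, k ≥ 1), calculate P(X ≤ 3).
0.622067

We have X ~ Geometric(p=0.277) (number of trials until the first success, k ≥ 1).

The CDF gives us P(X ≤ k).

Using the CDF:
P(X ≤ 3) = 0.622067

This means there's approximately a 62.2% chance that X is at most 3.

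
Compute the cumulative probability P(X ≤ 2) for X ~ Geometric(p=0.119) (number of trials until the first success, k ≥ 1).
0.223839

We have X ~ Geometric(p=0.119) (number of trials until the first success, k ≥ 1).

The CDF gives us P(X ≤ k).

Using the CDF:
P(X ≤ 2) = 0.223839

This means there's approximately a 22.4% chance that X is at most 2.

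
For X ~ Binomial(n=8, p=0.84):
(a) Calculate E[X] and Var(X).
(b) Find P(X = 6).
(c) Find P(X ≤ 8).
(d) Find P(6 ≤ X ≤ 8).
(a) E[X] = 6.7200, Var(X) = 1.0752
(b) P(X = 6) = 0.251810
(c) P(X ≤ 8) = 1.000000
(d) P(6 ≤ X ≤ 8) = 0.877402

We have X ~ Binomial(n=8, p=0.84).

(a) Moments:
E[X] = 6.7200
Var(X) = 1.0752
σ = √Var(X) = 1.0369

(b) Point probability using PMF:
P(X = 6) = 0.251810

(c) Cumulative probability using CDF:
P(X ≤ 8) = F(8) = 1.000000

(d) Range probability:
P(6 ≤ X ≤ 8) = P(X ≤ 8) - P(X ≤ 5)
                   = F(8) - F(5)
                   = 1.000000 - 0.122598
                   = 0.877402

This means approximately 87.7% of outcomes fall in the interval [6, 8].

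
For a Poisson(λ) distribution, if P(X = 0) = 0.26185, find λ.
λ = 1.3400

For a Poisson(λ) distribution, the PMF at 0 is:
P(X = 0) = λ^0 e^(-λ) / 0! = e^(-λ)

Given P(X = 0) = 0.26185:
e^(-λ) = 0.26185
-λ = ln(0.26185)
λ = -ln(0.26185) = 1.3400

Verification: e^(-1.3400) = 0.26185 ✓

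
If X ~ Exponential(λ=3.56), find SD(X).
0.2809

We have X ~ Exponential(λ=3.56).

For an Exponential distribution with λ=3.56:
σ = √Var(X) = 0.2809

The standard deviation is the square root of the variance.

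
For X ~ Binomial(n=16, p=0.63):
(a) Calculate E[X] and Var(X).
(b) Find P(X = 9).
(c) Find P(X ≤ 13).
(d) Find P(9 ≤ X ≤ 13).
(a) E[X] = 10.0800, Var(X) = 3.7296
(b) P(X = 9) = 0.169786
(c) P(X ≤ 13) = 0.968109
(d) P(9 ≤ X ≤ 13) = 0.763301

We have X ~ Binomial(n=16, p=0.63).

(a) Moments:
E[X] = 10.0800
Var(X) = 3.7296
σ = √Var(X) = 1.9312

(b) Point probability using PMF:
P(X = 9) = 0.169786

(c) Cumulative probability using CDF:
P(X ≤ 13) = F(13) = 0.968109

(d) Range probability:
P(9 ≤ X ≤ 13) = P(X ≤ 13) - P(X ≤ 8)
                   = F(13) - F(8)
                   = 0.968109 - 0.204807
                   = 0.763301

This means approximately 76.3% of outcomes fall in the interval [9, 13].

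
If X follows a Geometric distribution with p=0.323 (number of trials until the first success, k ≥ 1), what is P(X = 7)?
0.031098

We have X ~ Geometric(p=0.323) (number of trials until the first success, k ≥ 1).

For a Geometric distribution, the PMF gives us the probability of each outcome.

Using the PMF formula:
P(X = 7) = 0.031098

Rounded to 4 decimal places: 0.0311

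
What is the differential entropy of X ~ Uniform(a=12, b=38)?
3.2581 nats

We have X ~ Uniform(a=12, b=38).

The differential entropy measures the uncertainty or information content of the distribution.

For a Uniform distribution with a=12, b=38:
h(X) = 3.2581 nats

(In bits, this would be 4.7004 bits.)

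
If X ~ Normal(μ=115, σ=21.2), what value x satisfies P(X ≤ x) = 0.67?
124.3262

We have X ~ Normal(μ=115, σ=21.2).

We want to find x such that P(X ≤ x) = 0.67.

This is the 67th percentile, which means 67% of values fall below this point.

Using the inverse CDF (quantile function):
x = F⁻¹(0.67) = 124.3262

Verification: P(X ≤ 124.3262) = 0.67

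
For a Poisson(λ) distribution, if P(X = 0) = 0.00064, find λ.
λ = 7.3540

For a Poisson(λ) distribution, the PMF at 0 is:
P(X = 0) = λ^0 e^(-λ) / 0! = e^(-λ)

Given P(X = 0) = 0.00064:
e^(-λ) = 0.00064
-λ = ln(0.00064)
λ = -ln(0.00064) = 7.3540

Verification: e^(-7.3540) = 0.00064 ✓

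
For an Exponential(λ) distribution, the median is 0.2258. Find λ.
λ = 3.0697

For X ~ Exponential(λ), the CDF is F(x) = 1 - e^(-λx).
The median m satisfies F(m) = 0.5:
1 - e^(-λm) = 0.5
e^(-λm) = 0.5
λm = ln(2)
m = ln(2) / λ

Given m = 0.2258:
λ = ln(2) / 0.2258 = 0.693147 / 0.2258 = 3.0697

Verification: ln(2) / 3.0697 = 0.2258 ✓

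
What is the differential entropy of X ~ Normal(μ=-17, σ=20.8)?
4.4539 nats

We have X ~ Normal(μ=-17, σ=20.8).

The differential entropy measures the uncertainty or information content of the distribution.

For a Normal distribution with μ=-17, σ=20.8:
h(X) = 4.4539 nats

(In bits, this would be 6.4256 bits.)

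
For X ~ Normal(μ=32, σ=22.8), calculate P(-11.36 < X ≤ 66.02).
0.903563

We have X ~ Normal(μ=32, σ=22.8).

To find P(-11.36 < X ≤ 66.02), we use:
P(-11.36 < X ≤ 66.02) = P(X ≤ 66.02) - P(X ≤ -11.36)
                 = F(66.02) - F(-11.36)
                 = 0.932164 - 0.028602
                 = 0.903563

So there's approximately a 90.4% chance that X falls in this range.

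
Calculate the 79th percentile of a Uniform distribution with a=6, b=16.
13.9000

We have X ~ Uniform(a=6, b=16).

We want to find x such that P(X ≤ x) = 0.79.

This is the 79th percentile, which means 79% of values fall below this point.

Using the inverse CDF (quantile function):
x = F⁻¹(0.79) = 13.9000

Verification: P(X ≤ 13.9000) = 0.79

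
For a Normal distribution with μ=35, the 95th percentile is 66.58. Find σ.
σ = 19.1993

For X ~ Normal(μ, σ), the p-th percentile satisfies x = μ + z_p × σ,
where z_p = Φ⁻¹(p) is the standard normal quantile.

Step 1: z_{0.95} = Φ⁻¹(0.95) = 1.6449

Step 2: Solve for σ:
66.58 = 35 + 1.6449 × σ
σ = (66.58 - 35) / 1.6449
σ = 31.58 / 1.6449
σ = 19.1993

Verification: μ + z × σ = 35 + 1.6449 × 19.1993 = 66.58 ✓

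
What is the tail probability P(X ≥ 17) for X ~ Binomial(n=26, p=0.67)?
0.656549

We have X ~ Binomial(n=26, p=0.67).

For discrete distributions, P(X ≥ 17) = 1 - P(X ≤ 16).

P(X ≤ 16) = 0.343451
P(X ≥ 17) = 1 - 0.343451 = 0.656549

So there's approximately a 65.7% chance that X is at least 17.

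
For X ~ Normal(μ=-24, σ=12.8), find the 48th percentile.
-24.6420

We have X ~ Normal(μ=-24, σ=12.8).

We want to find x such that P(X ≤ x) = 0.48.

This is the 48th percentile, which means 48% of values fall below this point.

Using the inverse CDF (quantile function):
x = F⁻¹(0.48) = -24.6420

Verification: P(X ≤ -24.6420) = 0.48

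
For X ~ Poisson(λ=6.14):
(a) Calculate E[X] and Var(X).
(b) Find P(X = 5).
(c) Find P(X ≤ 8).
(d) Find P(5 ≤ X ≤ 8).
(a) E[X] = 6.1400, Var(X) = 6.1400
(b) P(X = 5) = 0.156708
(c) P(X ≤ 8) = 0.832450
(d) P(5 ≤ X ≤ 8) = 0.565695

We have X ~ Poisson(λ=6.14).

(a) Moments:
E[X] = 6.1400
Var(X) = 6.1400
σ = √Var(X) = 2.4779

(b) Point probability using PMF:
P(X = 5) = 0.156708

(c) Cumulative probability using CDF:
P(X ≤ 8) = F(8) = 0.832450

(d) Range probability:
P(5 ≤ X ≤ 8) = P(X ≤ 8) - P(X ≤ 4)
                   = F(8) - F(4)
                   = 0.832450 - 0.266754
                   = 0.565695

This means approximately 56.6% of outcomes fall in the interval [5, 8].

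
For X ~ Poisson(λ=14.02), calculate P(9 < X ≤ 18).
0.773075

We have X ~ Poisson(λ=14.02).

To find P(9 < X ≤ 18), we use:
P(9 < X ≤ 18) = P(X ≤ 18) - P(X ≤ 9)
                 = F(18) - F(9)
                 = 0.881531 - 0.108456
                 = 0.773075

So there's approximately a 77.3% chance that X falls in this range.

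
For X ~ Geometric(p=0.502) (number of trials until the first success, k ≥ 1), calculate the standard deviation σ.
1.4058

We have X ~ Geometric(p=0.502) (number of trials until the first success, k ≥ 1).

For a Geometric distribution with p=0.502 (number of trials until the first success, k ≥ 1):
σ = √Var(X) = 1.4058

The standard deviation is the square root of the variance.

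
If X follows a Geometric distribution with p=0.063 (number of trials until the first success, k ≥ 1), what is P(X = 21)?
0.017145

We have X ~ Geometric(p=0.063) (number of trials until the first success, k ≥ 1).

For a Geometric distribution, the PMF gives us the probability of each outcome.

Using the PMF formula:
P(X = 21) = 0.017145

Rounded to 4 decimal places: 0.0171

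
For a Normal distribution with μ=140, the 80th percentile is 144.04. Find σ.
σ = 4.8003

For X ~ Normal(μ, σ), the p-th percentile satisfies x = μ + z_p × σ,
where z_p = Φ⁻¹(p) is the standard normal quantile.

Step 1: z_{0.8} = Φ⁻¹(0.8) = 0.8416

Step 2: Solve for σ:
144.04 = 140 + 0.8416 × σ
σ = (144.04 - 140) / 0.8416
σ = 4.04 / 0.8416
σ = 4.8003

Verification: μ + z × σ = 140 + 0.8416 × 4.8003 = 144.04 ✓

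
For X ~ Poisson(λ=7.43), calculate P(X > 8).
0.328443

We have X ~ Poisson(λ=7.43).

P(X > 8) = 1 - P(X ≤ 8)
                = 1 - F(8)
                = 1 - 0.671557
                = 0.328443

So there's approximately a 32.8% chance that X exceeds 8.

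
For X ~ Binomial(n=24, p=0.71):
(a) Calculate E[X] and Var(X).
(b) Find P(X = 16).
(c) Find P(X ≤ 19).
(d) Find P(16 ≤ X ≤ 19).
(a) E[X] = 17.0400, Var(X) = 4.9416
(b) P(X = 16) = 0.153420
(c) P(X ≤ 19) = 0.867913
(d) P(16 ≤ X ≤ 19) = 0.628591

We have X ~ Binomial(n=24, p=0.71).

(a) Moments:
E[X] = 17.0400
Var(X) = 4.9416
σ = √Var(X) = 2.2230

(b) Point probability using PMF:
P(X = 16) = 0.153420

(c) Cumulative probability using CDF:
P(X ≤ 19) = F(19) = 0.867913

(d) Range probability:
P(16 ≤ X ≤ 19) = P(X ≤ 19) - P(X ≤ 15)
                   = F(19) - F(15)
                   = 0.867913 - 0.239323
                   = 0.628591

This means approximately 62.9% of outcomes fall in the interval [16, 19].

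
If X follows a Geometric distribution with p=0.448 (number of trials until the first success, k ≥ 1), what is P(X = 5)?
0.041594

We have X ~ Geometric(p=0.448) (number of trials until the first success, k ≥ 1).

For a Geometric distribution, the PMF gives us the probability of each outcome.

Using the PMF formula:
P(X = 5) = 0.041594

Rounded to 4 decimal places: 0.0416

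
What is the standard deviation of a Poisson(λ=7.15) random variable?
2.6739

We have X ~ Poisson(λ=7.15).

For a Poisson distribution with λ=7.15:
σ = √Var(X) = 2.6739

The standard deviation is the square root of the variance.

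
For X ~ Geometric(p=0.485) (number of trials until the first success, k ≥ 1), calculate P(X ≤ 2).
0.734775

We have X ~ Geometric(p=0.485) (number of trials until the first success, k ≥ 1).

The CDF gives us P(X ≤ k).

Using the CDF:
P(X ≤ 2) = 0.734775

This means there's approximately a 73.5% chance that X is at most 2.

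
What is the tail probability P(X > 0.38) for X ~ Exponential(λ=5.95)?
0.104246

We have X ~ Exponential(λ=5.95).

P(X > 0.38) = 1 - P(X ≤ 0.38)
                = 1 - F(0.38)
                = 1 - 0.895754
                = 0.104246

So there's approximately a 10.4% chance that X exceeds 0.38.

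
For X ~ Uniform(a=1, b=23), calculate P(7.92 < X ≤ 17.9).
0.453636

We have X ~ Uniform(a=1, b=23).

To find P(7.92 < X ≤ 17.9), we use:
P(7.92 < X ≤ 17.9) = P(X ≤ 17.9) - P(X ≤ 7.92)
                 = F(17.9) - F(7.92)
                 = 0.768182 - 0.314545
                 = 0.453636

So there's approximately a 45.4% chance that X falls in this range.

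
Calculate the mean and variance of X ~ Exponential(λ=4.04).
E[X] = 0.2475, Var(X) = 0.0613

We have X ~ Exponential(λ=4.04).

For an Exponential distribution with λ=4.04:

Expected value:
E[X] = 0.2475

Variance:
Var(X) = 0.0613

Standard deviation:
σ = √Var(X) = 0.2475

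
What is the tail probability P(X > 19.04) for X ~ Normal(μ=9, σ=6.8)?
0.069909

We have X ~ Normal(μ=9, σ=6.8).

P(X > 19.04) = 1 - P(X ≤ 19.04)
                = 1 - F(19.04)
                = 1 - 0.930091
                = 0.069909

So there's approximately a 7.0% chance that X exceeds 19.04.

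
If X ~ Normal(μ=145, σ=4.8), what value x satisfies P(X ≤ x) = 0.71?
147.6562

We have X ~ Normal(μ=145, σ=4.8).

We want to find x such that P(X ≤ x) = 0.71.

This is the 71st percentile, which means 71% of values fall below this point.

Using the inverse CDF (quantile function):
x = F⁻¹(0.71) = 147.6562

Verification: P(X ≤ 147.6562) = 0.71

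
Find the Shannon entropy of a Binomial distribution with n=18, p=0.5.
2.1707 nats

We have X ~ Binomial(n=18, p=0.5).

The Shannon entropy measures the uncertainty or information content of the distribution.

For a Binomial distribution with n=18, p=0.5:
H(X) = 2.1707 nats

(In bits, this would be 3.1316 bits.)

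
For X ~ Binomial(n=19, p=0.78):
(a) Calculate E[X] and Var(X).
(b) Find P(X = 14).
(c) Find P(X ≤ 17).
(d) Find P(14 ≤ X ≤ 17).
(a) E[X] = 14.8200, Var(X) = 3.2604
(b) P(X = 14) = 0.184903
(c) P(X ≤ 17) = 0.943352
(d) P(14 ≤ X ≤ 17) = 0.718298

We have X ~ Binomial(n=19, p=0.78).

(a) Moments:
E[X] = 14.8200
Var(X) = 3.2604
σ = √Var(X) = 1.8057

(b) Point probability using PMF:
P(X = 14) = 0.184903

(c) Cumulative probability using CDF:
P(X ≤ 17) = F(17) = 0.943352

(d) Range probability:
P(14 ≤ X ≤ 17) = P(X ≤ 17) - P(X ≤ 13)
                   = F(17) - F(13)
                   = 0.943352 - 0.225054
                   = 0.718298

This means approximately 71.8% of outcomes fall in the interval [14, 17].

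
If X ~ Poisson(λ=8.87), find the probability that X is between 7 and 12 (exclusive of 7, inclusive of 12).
0.545687

We have X ~ Poisson(λ=8.87).

To find P(7 < X ≤ 12), we use:
P(7 < X ≤ 12) = P(X ≤ 12) - P(X ≤ 7)
                 = F(12) - F(7)
                 = 0.885027 - 0.339340
                 = 0.545687

So there's approximately a 54.6% chance that X falls in this range.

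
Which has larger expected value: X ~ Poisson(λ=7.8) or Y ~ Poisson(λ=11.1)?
Y has larger mean (11.1000 > 7.8000)

Compute the expected value for each distribution:

X ~ Poisson(λ=7.8):
E[X] = 7.8000

Y ~ Poisson(λ=11.1):
E[Y] = 11.1000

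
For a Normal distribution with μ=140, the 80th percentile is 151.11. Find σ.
σ = 13.2007

For X ~ Normal(μ, σ), the p-th percentile satisfies x = μ + z_p × σ,
where z_p = Φ⁻¹(p) is the standard normal quantile.

Step 1: z_{0.8} = Φ⁻¹(0.8) = 0.8416

Step 2: Solve for σ:
151.11 = 140 + 0.8416 × σ
σ = (151.11 - 140) / 0.8416
σ = 11.11 / 0.8416
σ = 13.2007

Verification: μ + z × σ = 140 + 0.8416 × 13.2007 = 151.11 ✓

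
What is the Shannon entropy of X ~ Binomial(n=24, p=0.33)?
2.2512 nats

We have X ~ Binomial(n=24, p=0.33).

The Shannon entropy measures the uncertainty or information content of the distribution.

For a Binomial distribution with n=24, p=0.33:
H(X) = 2.2512 nats

(In bits, this would be 3.2478 bits.)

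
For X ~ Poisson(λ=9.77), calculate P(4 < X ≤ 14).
0.894055

We have X ~ Poisson(λ=9.77).

To find P(4 < X ≤ 14), we use:
P(4 < X ≤ 14) = P(X ≤ 14) - P(X ≤ 4)
                 = F(14) - F(4)
                 = 0.927971 - 0.033916
                 = 0.894055

So there's approximately a 89.4% chance that X falls in this range.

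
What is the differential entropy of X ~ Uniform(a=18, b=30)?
2.4849 nats

We have X ~ Uniform(a=18, b=30).

The differential entropy measures the uncertainty or information content of the distribution.

For a Uniform distribution with a=18, b=30:
h(X) = 2.4849 nats

(In bits, this would be 3.5850 bits.)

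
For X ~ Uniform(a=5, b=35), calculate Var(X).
75.0000

We have X ~ Uniform(a=5, b=35).

For a Uniform distribution with a=5, b=35:
Var(X) = 75.0000

The variance measures the spread of the distribution around the mean.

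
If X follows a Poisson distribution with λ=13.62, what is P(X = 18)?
0.049403

We have X ~ Poisson(λ=13.62).

For a Poisson distribution, the PMF gives us the probability of each outcome.

Using the PMF formula:
P(X = 18) = 0.049403

Rounded to 4 decimal places: 0.0494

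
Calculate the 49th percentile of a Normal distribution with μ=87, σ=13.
86.6741

We have X ~ Normal(μ=87, σ=13).

We want to find x such that P(X ≤ x) = 0.49.

This is the 49th percentile, which means 49% of values fall below this point.

Using the inverse CDF (quantile function):
x = F⁻¹(0.49) = 86.6741

Verification: P(X ≤ 86.6741) = 0.49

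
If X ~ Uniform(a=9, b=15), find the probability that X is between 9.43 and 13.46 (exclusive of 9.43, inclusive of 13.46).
0.671667

We have X ~ Uniform(a=9, b=15).

To find P(9.43 < X ≤ 13.46), we use:
P(9.43 < X ≤ 13.46) = P(X ≤ 13.46) - P(X ≤ 9.43)
                 = F(13.46) - F(9.43)
                 = 0.743333 - 0.071667
                 = 0.671667

So there's approximately a 67.2% chance that X falls in this range.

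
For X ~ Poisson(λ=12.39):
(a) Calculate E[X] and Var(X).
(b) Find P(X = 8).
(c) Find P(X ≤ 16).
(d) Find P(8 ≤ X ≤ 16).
(a) E[X] = 12.3900, Var(X) = 12.3900
(b) P(X = 8) = 0.057298
(c) P(X ≤ 16) = 0.876161
(d) P(8 ≤ X ≤ 16) = 0.802362

We have X ~ Poisson(λ=12.39).

(a) Moments:
E[X] = 12.3900
Var(X) = 12.3900
σ = √Var(X) = 3.5199

(b) Point probability using PMF:
P(X = 8) = 0.057298

(c) Cumulative probability using CDF:
P(X ≤ 16) = F(16) = 0.876161

(d) Range probability:
P(8 ≤ X ≤ 16) = P(X ≤ 16) - P(X ≤ 7)
                   = F(16) - F(7)
                   = 0.876161 - 0.073799
                   = 0.802362

This means approximately 80.2% of outcomes fall in the interval [8, 16].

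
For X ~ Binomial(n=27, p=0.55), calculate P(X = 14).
0.144256

We have X ~ Binomial(n=27, p=0.55).

For a Binomial distribution, the PMF gives us the probability of each outcome.

Using the PMF formula:
P(X = 14) = 0.144256

Rounded to 4 decimal places: 0.1443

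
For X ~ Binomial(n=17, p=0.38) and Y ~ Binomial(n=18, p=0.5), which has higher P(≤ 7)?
X has higher probability (P(X ≤ 7) = 0.7029 > P(Y ≤ 7) = 0.2403)

Compute P(≤ 7) for each distribution:

X ~ Binomial(n=17, p=0.38):
P(X ≤ 7) = 0.7029

Y ~ Binomial(n=18, p=0.5):
P(Y ≤ 7) = 0.2403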